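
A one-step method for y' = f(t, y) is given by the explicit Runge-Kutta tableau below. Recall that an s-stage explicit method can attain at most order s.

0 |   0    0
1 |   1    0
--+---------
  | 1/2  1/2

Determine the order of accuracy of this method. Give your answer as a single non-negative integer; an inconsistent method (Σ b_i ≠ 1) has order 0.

b = (1/2, 1/2)
c = (0, 1)
Σ b_i: 1/2·1 + 1/2·1 = 1 ✓
b·c: 1/2·1 = 1/2 ✓; 2 stages ⇒ order 2.

2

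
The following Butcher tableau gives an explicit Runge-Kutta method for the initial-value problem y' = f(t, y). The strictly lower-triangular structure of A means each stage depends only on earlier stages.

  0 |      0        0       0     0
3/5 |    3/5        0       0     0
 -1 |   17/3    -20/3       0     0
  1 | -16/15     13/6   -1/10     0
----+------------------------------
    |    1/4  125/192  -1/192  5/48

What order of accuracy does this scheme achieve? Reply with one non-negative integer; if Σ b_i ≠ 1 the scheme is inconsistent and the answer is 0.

4

b = (1/4, 125/192, -1/192, 5/48)
c = (0, 3/5, -1, 1)
Ac = (0, 0, -4, 7/5)
Σ b_i: 1/4·1 + 125/192·1 + (-1/192)·1 + 5/48·1 = 1 ✓
b·c: 125/192·3/5 + (-1/192)·(-1) + 5/48·1 = 1/2 ✓
b·c²: 125/192·9/25 + (-1/192)·1 + 5/48·1 = 1/3 ✓
b·Ac: (-1/192)·(-4) + 5/48·7/5 = 1/6 ✓
b·c³: 125/192·27/125 + (-1/192)·(-1) + 5/48·1 = 1/4 ✓
b·(c∘Ac): (-1/192)·4 + 5/48·7/5 = 1/8 ✓
b·Ac²: (-1/192)·(-12/5) + 5/48·17/25 = 1/12 ✓
b·A²c: 5/48·2/5 = 1/24 ✓; 4 stages ⇒ order 4.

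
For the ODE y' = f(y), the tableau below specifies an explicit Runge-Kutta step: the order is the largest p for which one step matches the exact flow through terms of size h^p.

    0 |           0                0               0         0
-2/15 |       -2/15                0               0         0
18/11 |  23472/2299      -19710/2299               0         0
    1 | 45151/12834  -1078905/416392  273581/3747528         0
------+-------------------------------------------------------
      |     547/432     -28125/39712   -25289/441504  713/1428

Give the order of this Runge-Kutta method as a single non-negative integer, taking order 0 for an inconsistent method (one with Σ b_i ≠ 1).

4

b = (547/432, -28125/39712, -25289/441504, 713/1428)
c = (0, -2/15, 18/11, 1)
Ac = (0, 0, 2628/2299, 663/1426)
Σ b_i: 547/432·1 + (-28125/39712)·1 + (-25289/441504)·1 + 713/1428·1 = 1 ✓
b·c: (-28125/39712)·(-2/15) + (-25289/441504)·18/11 + 713/1428·1 = 1/2 ✓
b·c²: (-28125/39712)·4/225 + (-25289/441504)·324/121 + 713/1428·1 = 1/3 ✓
b·Ac: (-25289/441504)·2628/2299 + 713/1428·663/1426 = 1/6 ✓
b·c³: (-28125/39712)·(-8/3375) + (-25289/441504)·5832/1331 + 713/1428·1 = 1/4 ✓
b·(c∘Ac): (-25289/441504)·47304/25289 + 713/1428·663/1426 = 1/8 ✓
b·Ac²: (-25289/441504)·(-1752/11495) + 713/1428·1598/10695 = 1/12 ✓
b·A²c: 713/1428·119/1426 = 1/24 ✓; 4 stages ⇒ order 4.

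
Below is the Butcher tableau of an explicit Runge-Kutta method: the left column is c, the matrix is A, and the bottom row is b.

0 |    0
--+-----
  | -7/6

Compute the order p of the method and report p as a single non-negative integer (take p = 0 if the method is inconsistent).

0

b = (-7/6)
c = (0)
Σ b_i: (-7/6)·1 = -7/6 ≠ 1 ⇒ order 0.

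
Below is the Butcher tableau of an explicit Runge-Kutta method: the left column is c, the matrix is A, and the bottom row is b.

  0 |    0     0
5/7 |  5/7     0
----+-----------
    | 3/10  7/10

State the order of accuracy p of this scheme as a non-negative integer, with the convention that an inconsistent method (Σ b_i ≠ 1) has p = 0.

b = (3/10, 7/10)
c = (0, 5/7)
Σ b_i: 3/10·1 + 7/10·1 = 1 ✓
b·c: 7/10·5/7 = 1/2 ✓; 2 stages ⇒ order 2.

2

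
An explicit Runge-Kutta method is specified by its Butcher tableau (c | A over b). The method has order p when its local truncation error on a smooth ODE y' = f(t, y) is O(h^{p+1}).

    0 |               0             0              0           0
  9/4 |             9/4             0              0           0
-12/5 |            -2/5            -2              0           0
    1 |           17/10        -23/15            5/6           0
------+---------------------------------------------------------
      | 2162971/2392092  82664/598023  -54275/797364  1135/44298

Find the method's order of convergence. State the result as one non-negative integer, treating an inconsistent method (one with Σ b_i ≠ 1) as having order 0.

b = (2162971/2392092, 82664/598023, -54275/797364, 1135/44298)
c = (0, 9/4, -12/5, 1)
Ac = (0, 0, -9/2, -109/20)
Σ b_i: 2162971/2392092·1 + 82664/598023·1 + (-54275/797364)·1 + 1135/44298·1 = 1 ✓
b·c: 82664/598023·9/4 + (-54275/797364)·(-12/5) + 1135/44298·1 = 1/2 ✓
b·c²: 82664/598023·81/16 + (-54275/797364)·144/25 + 1135/44298·1 = 1/3 ✓
b·Ac: (-54275/797364)·(-9/2) + 1135/44298·(-109/20) = 1/6 ✓
b·c³: 82664/598023·729/64 + (-54275/797364)·(-1728/125) + 1135/44298·1 = 2251319/885960 ≠ 1/4 ⇒ order 3.
b·(c∘Ac): (-54275/797364)·54/5 + 1135/44298·(-109/20) = -155003/177192 ≠ 1/8
b·Ac²: (-54275/797364)·(-81/8) + 1135/44298·(-237/80) = 36223/59064 ≠ 1/12
b·A²c: 1135/44298·(-15/4) = -5675/59064 ≠ 1/24

3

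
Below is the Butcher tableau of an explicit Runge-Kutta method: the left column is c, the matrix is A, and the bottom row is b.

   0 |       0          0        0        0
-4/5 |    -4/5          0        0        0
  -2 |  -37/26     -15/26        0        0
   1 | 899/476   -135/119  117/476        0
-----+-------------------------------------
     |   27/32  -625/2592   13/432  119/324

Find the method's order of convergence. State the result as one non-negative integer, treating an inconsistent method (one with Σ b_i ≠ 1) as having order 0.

4

b = (27/32, -625/2592, 13/432, 119/324)
c = (0, -4/5, -2, 1)
Ac = (0, 0, 6/13, 99/238)
Σ b_i: 27/32·1 + (-625/2592)·1 + 13/432·1 + 119/324·1 = 1 ✓
b·c: (-625/2592)·(-4/5) + 13/432·(-2) + 119/324·1 = 1/2 ✓
b·c²: (-625/2592)·16/25 + 13/432·4 + 119/324·1 = 1/3 ✓
b·Ac: 13/432·6/13 + 119/324·99/238 = 1/6 ✓
b·c³: (-625/2592)·(-64/125) + 13/432·(-8) + 119/324·1 = 1/4 ✓
b·(c∘Ac): 13/432·(-12/13) + 119/324·99/238 = 1/8 ✓
b·Ac²: 13/432·(-24/65) + 119/324·9/35 = 1/12 ✓
b·A²c: 119/324·27/238 = 1/24 ✓; 4 stages ⇒ order 4.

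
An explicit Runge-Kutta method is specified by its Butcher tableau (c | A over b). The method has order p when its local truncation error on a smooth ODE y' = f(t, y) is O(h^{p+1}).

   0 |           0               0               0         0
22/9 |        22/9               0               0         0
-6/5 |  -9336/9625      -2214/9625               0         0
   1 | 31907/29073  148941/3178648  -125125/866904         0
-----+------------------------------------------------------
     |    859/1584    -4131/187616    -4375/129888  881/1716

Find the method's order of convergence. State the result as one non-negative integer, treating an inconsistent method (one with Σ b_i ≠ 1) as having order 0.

4

b = (859/1584, -4131/187616, -4375/129888, 881/1716)
c = (0, 22/9, -6/5, 1)
Ac = (0, 0, -492/875, 507/1762)
Σ b_i: 859/1584·1 + (-4131/187616)·1 + (-4375/129888)·1 + 881/1716·1 = 1 ✓
b·c: (-4131/187616)·22/9 + (-4375/129888)·(-6/5) + 881/1716·1 = 1/2 ✓
b·c²: (-4131/187616)·484/81 + (-4375/129888)·36/25 + 881/1716·1 = 1/3 ✓
b·Ac: (-4375/129888)·(-492/875) + 881/1716·507/1762 = 1/6 ✓
b·c³: (-4131/187616)·10648/729 + (-4375/129888)·(-216/125) + 881/1716·1 = 1/4 ✓
b·(c∘Ac): (-4375/129888)·2952/4375 + 881/1716·507/1762 = 1/8 ✓
b·Ac²: (-4375/129888)·(-3608/2625) + 881/1716·572/7929 = 1/12 ✓
b·A²c: 881/1716·143/1762 = 1/24 ✓; 4 stages ⇒ order 4.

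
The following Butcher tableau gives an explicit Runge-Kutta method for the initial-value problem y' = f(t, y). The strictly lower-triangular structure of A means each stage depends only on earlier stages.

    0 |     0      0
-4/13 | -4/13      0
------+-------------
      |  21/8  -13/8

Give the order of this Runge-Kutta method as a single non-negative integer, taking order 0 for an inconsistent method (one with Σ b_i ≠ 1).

b = (21/8, -13/8)
c = (0, -4/13)
Σ b_i: 21/8·1 + (-13/8)·1 = 1 ✓
b·c: (-13/8)·(-4/13) = 1/2 ✓; 2 stages ⇒ order 2.

2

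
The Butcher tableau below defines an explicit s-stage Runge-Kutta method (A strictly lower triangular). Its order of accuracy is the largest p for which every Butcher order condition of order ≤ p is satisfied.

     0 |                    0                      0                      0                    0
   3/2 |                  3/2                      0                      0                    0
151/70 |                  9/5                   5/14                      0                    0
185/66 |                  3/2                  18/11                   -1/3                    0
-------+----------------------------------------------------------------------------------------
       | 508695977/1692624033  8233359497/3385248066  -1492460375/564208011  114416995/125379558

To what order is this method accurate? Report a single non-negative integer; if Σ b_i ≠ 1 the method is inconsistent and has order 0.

3

b = (508695977/1692624033, 8233359497/3385248066, -1492460375/564208011, 114416995/125379558)
c = (0, 3/2, 151/70, 185/66)
Ac = (0, 0, 15/28, 4009/2310)
Σ b_i: 508695977/1692624033·1 + 8233359497/3385248066·1 + (-1492460375/564208011)·1 + 114416995/125379558·1 = 1 ✓
b·c: 8233359497/3385248066·3/2 + (-1492460375/564208011)·151/70 + 114416995/125379558·185/66 = 1/2 ✓
b·c²: 8233359497/3385248066·9/4 + (-1492460375/564208011)·22801/4900 + 114416995/125379558·34225/4356 = 1/3 ✓
b·Ac: (-1492460375/564208011)·15/28 + 114416995/125379558·4009/2310 = 1/6 ✓
b·c³: 8233359497/3385248066·27/8 + (-1492460375/564208011)·3442951/343000 + 114416995/125379558·6331625/287496 = 1828805630233/1042656404328 ≠ 1/4 ⇒ order 3.
b·(c∘Ac): (-1492460375/564208011)·453/392 + 114416995/125379558·148333/30492 = 3119959715/2256832044 ≠ 1/8
b·Ac²: (-1492460375/564208011)·45/56 + 114416995/125379558·344539/161700 = -2385504083/13164853590 ≠ 1/12
b·A²c: 114416995/125379558·(-5/28) = -81726425/501518232 ≠ 1/24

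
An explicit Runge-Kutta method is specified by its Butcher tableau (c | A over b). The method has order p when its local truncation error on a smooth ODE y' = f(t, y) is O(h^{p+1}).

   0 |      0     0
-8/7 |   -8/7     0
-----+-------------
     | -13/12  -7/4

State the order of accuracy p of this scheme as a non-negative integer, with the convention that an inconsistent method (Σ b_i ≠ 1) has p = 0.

b = (-13/12, -7/4)
c = (0, -8/7)
Σ b_i: (-13/12)·1 + (-7/4)·1 = -17/6 ≠ 1 ⇒ order 0.

0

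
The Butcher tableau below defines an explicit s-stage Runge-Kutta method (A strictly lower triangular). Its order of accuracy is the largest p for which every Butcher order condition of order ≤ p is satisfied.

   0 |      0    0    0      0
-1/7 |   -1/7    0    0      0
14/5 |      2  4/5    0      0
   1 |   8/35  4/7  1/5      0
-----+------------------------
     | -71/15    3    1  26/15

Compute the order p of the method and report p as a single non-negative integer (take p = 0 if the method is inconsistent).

1

b = (-71/15, 3, 1, 26/15)
c = (0, -1/7, 14/5, 1)
Ac = (0, 0, -4/35, 586/1225)
Σ b_i: (-71/15)·1 + 3·1 + 1·1 + 26/15·1 = 1 ✓
b·c: 3·(-1/7) + 1·14/5 + 26/15·1 = 431/105 ≠ 1/2 ⇒ order 1.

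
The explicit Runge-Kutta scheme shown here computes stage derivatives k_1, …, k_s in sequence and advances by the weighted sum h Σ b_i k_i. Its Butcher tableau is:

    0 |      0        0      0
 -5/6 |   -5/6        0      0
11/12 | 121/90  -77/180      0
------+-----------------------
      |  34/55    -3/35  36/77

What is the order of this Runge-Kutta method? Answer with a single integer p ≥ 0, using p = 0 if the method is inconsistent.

b = (34/55, -3/35, 36/77)
c = (0, -5/6, 11/12)
Ac = (0, 0, 77/216)
Σ b_i: 34/55·1 + (-3/35)·1 + 36/77·1 = 1 ✓
b·c: (-3/35)·(-5/6) + 36/77·11/12 = 1/2 ✓
b·c²: (-3/35)·25/36 + 36/77·121/144 = 1/3 ✓
b·Ac: 36/77·77/216 = 1/6 ✓; 3 stages ⇒ order 3.

3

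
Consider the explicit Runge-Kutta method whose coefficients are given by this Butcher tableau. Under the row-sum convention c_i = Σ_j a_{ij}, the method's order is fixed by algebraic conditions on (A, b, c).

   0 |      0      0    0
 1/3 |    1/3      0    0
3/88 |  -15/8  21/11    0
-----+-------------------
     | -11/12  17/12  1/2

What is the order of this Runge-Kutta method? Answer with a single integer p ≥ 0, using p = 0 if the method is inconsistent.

b = (-11/12, 17/12, 1/2)
c = (0, 1/3, 3/88)
Ac = (0, 0, 7/11)
Σ b_i: (-11/12)·1 + 17/12·1 + 1/2·1 = 1 ✓
b·c: 17/12·1/3 + 1/2·3/88 = 775/1584 ≠ 1/2 ⇒ order 1.

1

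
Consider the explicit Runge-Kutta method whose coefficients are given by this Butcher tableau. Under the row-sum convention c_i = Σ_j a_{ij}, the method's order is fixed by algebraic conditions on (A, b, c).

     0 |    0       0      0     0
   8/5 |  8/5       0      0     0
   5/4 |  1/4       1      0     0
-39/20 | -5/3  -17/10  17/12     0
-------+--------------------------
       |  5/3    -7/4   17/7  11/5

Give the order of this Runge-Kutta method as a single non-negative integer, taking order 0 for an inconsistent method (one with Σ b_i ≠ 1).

0

b = (5/3, -7/4, 17/7, 11/5)
c = (0, 8/5, 5/4, -39/20)
Ac = (0, 0, 8/5, -1139/1200)
Σ b_i: 5/3·1 + (-7/4)·1 + 17/7·1 + 11/5·1 = 1909/420 ≠ 1 ⇒ order 0.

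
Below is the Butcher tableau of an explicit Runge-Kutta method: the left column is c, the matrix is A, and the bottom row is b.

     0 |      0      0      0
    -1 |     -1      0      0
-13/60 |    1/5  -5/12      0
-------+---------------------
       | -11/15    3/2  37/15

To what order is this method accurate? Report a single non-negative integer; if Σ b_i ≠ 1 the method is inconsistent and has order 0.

0

b = (-11/15, 3/2, 37/15)
c = (0, -1, -13/60)
Ac = (0, 0, 5/12)
Σ b_i: (-11/15)·1 + 3/2·1 + 37/15·1 = 97/30 ≠ 1 ⇒ order 0.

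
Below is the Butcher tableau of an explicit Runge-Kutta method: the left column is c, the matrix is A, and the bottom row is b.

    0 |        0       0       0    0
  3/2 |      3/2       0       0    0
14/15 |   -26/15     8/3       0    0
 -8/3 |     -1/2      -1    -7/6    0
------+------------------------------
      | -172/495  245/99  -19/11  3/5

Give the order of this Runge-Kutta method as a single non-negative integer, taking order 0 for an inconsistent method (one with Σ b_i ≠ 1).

2

b = (-172/495, 245/99, -19/11, 3/5)
c = (0, 3/2, 14/15, -8/3)
Ac = (0, 0, 4, -233/90)
Σ b_i: (-172/495)·1 + 245/99·1 + (-19/11)·1 + 3/5·1 = 1 ✓
b·c: 245/99·3/2 + (-19/11)·14/15 + 3/5·(-8/3) = 1/2 ✓
b·c²: 245/99·9/4 + (-19/11)·196/225 + 3/5·64/9 = 82469/9900 ≠ 1/3 ⇒ order 2.
b·Ac: (-19/11)·4 + 3/5·(-233/90) = -13963/1650 ≠ 1/6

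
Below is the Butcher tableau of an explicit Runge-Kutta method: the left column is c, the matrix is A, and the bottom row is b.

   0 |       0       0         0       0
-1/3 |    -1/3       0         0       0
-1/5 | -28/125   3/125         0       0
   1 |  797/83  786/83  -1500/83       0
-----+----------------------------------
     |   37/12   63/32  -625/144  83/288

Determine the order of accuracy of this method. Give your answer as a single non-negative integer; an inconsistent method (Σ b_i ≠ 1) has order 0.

4

b = (37/12, 63/32, -625/144, 83/288)
c = (0, -1/3, -1/5, 1)
Ac = (0, 0, -1/125, 38/83)
Σ b_i: 37/12·1 + 63/32·1 + (-625/144)·1 + 83/288·1 = 1 ✓
b·c: 63/32·(-1/3) + (-625/144)·(-1/5) + 83/288·1 = 1/2 ✓
b·c²: 63/32·1/9 + (-625/144)·1/25 + 83/288·1 = 1/3 ✓
b·Ac: (-625/144)·(-1/125) + 83/288·38/83 = 1/6 ✓
b·c³: 63/32·(-1/27) + (-625/144)·(-1/125) + 83/288·1 = 1/4 ✓
b·(c∘Ac): (-625/144)·1/625 + 83/288·38/83 = 1/8 ✓
b·Ac²: (-625/144)·1/375 + 83/288·82/249 = 1/12 ✓
b·A²c: 83/288·12/83 = 1/24 ✓; 4 stages ⇒ order 4.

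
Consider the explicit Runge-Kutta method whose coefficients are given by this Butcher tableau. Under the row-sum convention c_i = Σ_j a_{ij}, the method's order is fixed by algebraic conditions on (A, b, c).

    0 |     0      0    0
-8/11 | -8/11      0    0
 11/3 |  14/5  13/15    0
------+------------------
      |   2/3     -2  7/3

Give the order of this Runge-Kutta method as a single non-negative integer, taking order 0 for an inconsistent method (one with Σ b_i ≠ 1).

b = (2/3, -2, 7/3)
c = (0, -8/11, 11/3)
Ac = (0, 0, -104/165)
Σ b_i: 2/3·1 + (-2)·1 + 7/3·1 = 1 ✓
b·c: (-2)·(-8/11) + 7/3·11/3 = 991/99 ≠ 1/2 ⇒ order 1.

1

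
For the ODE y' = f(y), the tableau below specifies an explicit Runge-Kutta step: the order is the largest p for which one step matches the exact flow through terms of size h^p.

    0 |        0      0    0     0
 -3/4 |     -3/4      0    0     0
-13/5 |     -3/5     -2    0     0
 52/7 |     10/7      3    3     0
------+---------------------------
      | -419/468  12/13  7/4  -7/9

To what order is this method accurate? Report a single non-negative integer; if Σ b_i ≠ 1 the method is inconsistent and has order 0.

1

b = (-419/468, 12/13, 7/4, -7/9)
c = (0, -3/4, -13/5, 52/7)
Ac = (0, 0, 3/2, -201/20)
Σ b_i: (-419/468)·1 + 12/13·1 + 7/4·1 + (-7/9)·1 = 1 ✓
b·c: 12/13·(-3/4) + 7/4·(-13/5) + (-7/9)·52/7 = -25787/2340 ≠ 1/2 ⇒ order 1.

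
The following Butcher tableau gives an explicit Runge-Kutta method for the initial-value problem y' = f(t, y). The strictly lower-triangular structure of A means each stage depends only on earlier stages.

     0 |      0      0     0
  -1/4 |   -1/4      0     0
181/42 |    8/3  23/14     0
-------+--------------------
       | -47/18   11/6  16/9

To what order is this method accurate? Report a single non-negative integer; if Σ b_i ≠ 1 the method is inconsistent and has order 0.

1

b = (-47/18, 11/6, 16/9)
c = (0, -1/4, 181/42)
Ac = (0, 0, -23/56)
Σ b_i: (-47/18)·1 + 11/6·1 + 16/9·1 = 1 ✓
b·c: 11/6·(-1/4) + 16/9·181/42 = 10891/1512 ≠ 1/2 ⇒ order 1.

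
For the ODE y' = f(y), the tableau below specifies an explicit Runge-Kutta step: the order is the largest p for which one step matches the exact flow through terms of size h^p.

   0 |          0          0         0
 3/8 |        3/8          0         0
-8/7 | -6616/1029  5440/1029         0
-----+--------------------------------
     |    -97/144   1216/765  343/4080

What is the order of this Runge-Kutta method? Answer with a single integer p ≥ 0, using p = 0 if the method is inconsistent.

3

b = (-97/144, 1216/765, 343/4080)
c = (0, 3/8, -8/7)
Ac = (0, 0, 680/343)
Σ b_i: (-97/144)·1 + 1216/765·1 + 343/4080·1 = 1 ✓
b·c: 1216/765·3/8 + 343/4080·(-8/7) = 1/2 ✓
b·c²: 1216/765·9/64 + 343/4080·64/49 = 1/3 ✓
b·Ac: 343/4080·680/343 = 1/6 ✓; 3 stages ⇒ order 3.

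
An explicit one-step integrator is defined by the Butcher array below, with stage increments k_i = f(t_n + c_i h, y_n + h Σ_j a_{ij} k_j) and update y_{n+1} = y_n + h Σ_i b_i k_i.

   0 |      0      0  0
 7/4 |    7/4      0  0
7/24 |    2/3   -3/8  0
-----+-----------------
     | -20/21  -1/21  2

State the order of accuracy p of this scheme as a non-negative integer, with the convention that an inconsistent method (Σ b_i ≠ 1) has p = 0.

b = (-20/21, -1/21, 2)
c = (0, 7/4, 7/24)
Ac = (0, 0, -21/32)
Σ b_i: (-20/21)·1 + (-1/21)·1 + 2·1 = 1 ✓
b·c: (-1/21)·7/4 + 2·7/24 = 1/2 ✓
b·c²: (-1/21)·49/16 + 2·49/576 = 7/288 ≠ 1/3 ⇒ order 2.
b·Ac: 2·(-21/32) = -21/16 ≠ 1/6

2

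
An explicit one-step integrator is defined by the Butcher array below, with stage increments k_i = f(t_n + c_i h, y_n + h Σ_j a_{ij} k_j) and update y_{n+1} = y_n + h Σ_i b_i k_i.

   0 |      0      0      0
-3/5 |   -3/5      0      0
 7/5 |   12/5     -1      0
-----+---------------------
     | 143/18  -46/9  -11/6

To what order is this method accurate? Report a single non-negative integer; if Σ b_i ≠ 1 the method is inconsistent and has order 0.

b = (143/18, -46/9, -11/6)
c = (0, -3/5, 7/5)
Ac = (0, 0, 3/5)
Σ b_i: 143/18·1 + (-46/9)·1 + (-11/6)·1 = 1 ✓
b·c: (-46/9)·(-3/5) + (-11/6)·7/5 = 1/2 ✓
b·c²: (-46/9)·9/25 + (-11/6)·49/25 = -163/30 ≠ 1/3 ⇒ order 2.
b·Ac: (-11/6)·3/5 = -11/10 ≠ 1/6

2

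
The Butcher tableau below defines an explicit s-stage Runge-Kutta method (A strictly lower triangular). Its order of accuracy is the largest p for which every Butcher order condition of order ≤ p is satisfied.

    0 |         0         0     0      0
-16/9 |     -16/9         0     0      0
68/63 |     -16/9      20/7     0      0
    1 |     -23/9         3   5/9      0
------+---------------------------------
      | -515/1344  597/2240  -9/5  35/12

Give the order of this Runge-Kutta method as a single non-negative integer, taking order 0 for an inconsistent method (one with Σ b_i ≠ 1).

2

b = (-515/1344, 597/2240, -9/5, 35/12)
c = (0, -16/9, 68/63, 1)
Ac = (0, 0, -320/63, -2684/567)
Σ b_i: (-515/1344)·1 + 597/2240·1 + (-9/5)·1 + 35/12·1 = 1 ✓
b·c: 597/2240·(-16/9) + (-9/5)·68/63 + 35/12·1 = 1/2 ✓
b·c²: 597/2240·256/81 + (-9/5)·4624/3969 + 35/12·1 = 8795/5292 ≠ 1/3 ⇒ order 2.
b·Ac: (-9/5)·(-320/63) + 35/12·(-2684/567) = -7933/1701 ≠ 1/6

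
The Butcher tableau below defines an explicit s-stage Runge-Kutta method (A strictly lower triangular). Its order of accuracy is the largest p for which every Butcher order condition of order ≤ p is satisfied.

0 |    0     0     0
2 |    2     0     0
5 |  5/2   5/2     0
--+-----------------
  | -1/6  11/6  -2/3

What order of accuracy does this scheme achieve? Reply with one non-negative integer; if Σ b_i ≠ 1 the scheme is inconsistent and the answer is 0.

1

b = (-1/6, 11/6, -2/3)
c = (0, 2, 5)
Ac = (0, 0, 5)
Σ b_i: (-1/6)·1 + 11/6·1 + (-2/3)·1 = 1 ✓
b·c: 11/6·2 + (-2/3)·5 = 1/3 ≠ 1/2 ⇒ order 1.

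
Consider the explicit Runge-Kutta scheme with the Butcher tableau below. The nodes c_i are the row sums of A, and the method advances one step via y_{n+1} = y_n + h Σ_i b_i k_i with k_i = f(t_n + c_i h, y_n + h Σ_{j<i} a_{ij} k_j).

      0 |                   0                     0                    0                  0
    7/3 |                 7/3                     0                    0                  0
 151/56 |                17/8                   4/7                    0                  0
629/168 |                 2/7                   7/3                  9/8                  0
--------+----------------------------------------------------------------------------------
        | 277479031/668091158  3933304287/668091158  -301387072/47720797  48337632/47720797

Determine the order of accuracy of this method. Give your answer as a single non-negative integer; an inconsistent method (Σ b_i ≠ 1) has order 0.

b = (277479031/668091158, 3933304287/668091158, -301387072/47720797, 48337632/47720797)
c = (0, 7/3, 151/56, 629/168)
Ac = (0, 0, 4/3, 34183/4032)
Σ b_i: 277479031/668091158·1 + 3933304287/668091158·1 + (-301387072/47720797)·1 + 48337632/47720797·1 = 1 ✓
b·c: 3933304287/668091158·7/3 + (-301387072/47720797)·151/56 + 48337632/47720797·629/168 = 1/2 ✓
b·c²: 3933304287/668091158·49/9 + (-301387072/47720797)·22801/3136 + 48337632/47720797·395641/28224 = 1/3 ✓
b·Ac: (-301387072/47720797)·4/3 + 48337632/47720797·34183/4032 = 1/6 ✓
b·c³: 3933304287/668091158·343/27 + (-301387072/47720797)·3442951/175616 + 48337632/47720797·248858189/4741632 = 1392521210989/336717943632 ≠ 1/4 ⇒ order 3.
b·(c∘Ac): (-301387072/47720797)·151/42 + 48337632/47720797·21501107/677376 = 50485486521/5344729264 ≠ 1/8
b·Ac²: (-301387072/47720797)·28/9 + 48337632/47720797·14145827/677376 = 72373624145/48102563376 ≠ 1/12
b·A²c: 48337632/47720797·3/2 = 72506448/47720797 ≠ 1/24

3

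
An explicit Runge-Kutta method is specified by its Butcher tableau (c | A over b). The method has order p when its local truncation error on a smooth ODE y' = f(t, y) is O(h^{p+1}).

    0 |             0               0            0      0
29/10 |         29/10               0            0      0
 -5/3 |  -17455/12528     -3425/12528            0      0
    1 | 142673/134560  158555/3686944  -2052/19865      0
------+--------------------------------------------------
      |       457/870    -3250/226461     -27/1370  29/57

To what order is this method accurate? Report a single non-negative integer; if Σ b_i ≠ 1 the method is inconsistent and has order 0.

4

b = (457/870, -3250/226461, -27/1370, 29/57)
c = (0, 29/10, -5/3, 1)
Ac = (0, 0, -685/864, 19/64)
Σ b_i: 457/870·1 + (-3250/226461)·1 + (-27/1370)·1 + 29/57·1 = 1 ✓
b·c: (-3250/226461)·29/10 + (-27/1370)·(-5/3) + 29/57·1 = 1/2 ✓
b·c²: (-3250/226461)·841/100 + (-27/1370)·25/9 + 29/57·1 = 1/3 ✓
b·Ac: (-27/1370)·(-685/864) + 29/57·19/64 = 1/6 ✓
b·c³: (-3250/226461)·24389/1000 + (-27/1370)·(-125/27) + 29/57·1 = 1/4 ✓
b·(c∘Ac): (-27/1370)·3425/2592 + 29/57·19/64 = 1/8 ✓
b·Ac²: (-27/1370)·(-3973/1728) + 29/57·1387/18560 = 1/12 ✓
b·A²c: 29/57·19/232 = 1/24 ✓; 4 stages ⇒ order 4.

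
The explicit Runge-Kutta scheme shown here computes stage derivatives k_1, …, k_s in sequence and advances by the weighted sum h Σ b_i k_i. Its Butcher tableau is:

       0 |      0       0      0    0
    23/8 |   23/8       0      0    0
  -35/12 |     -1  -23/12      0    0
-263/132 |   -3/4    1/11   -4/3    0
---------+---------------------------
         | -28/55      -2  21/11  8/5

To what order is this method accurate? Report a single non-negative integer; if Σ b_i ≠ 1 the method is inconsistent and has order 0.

1

b = (-28/55, -2, 21/11, 8/5)
c = (0, 23/8, -35/12, -263/132)
Ac = (0, 0, -529/96, 3287/792)
Σ b_i: (-28/55)·1 + (-2)·1 + 21/11·1 + 8/5·1 = 1 ✓
b·c: (-2)·23/8 + 21/11·(-35/12) + 8/5·(-263/132) = -4787/330 ≠ 1/2 ⇒ order 1.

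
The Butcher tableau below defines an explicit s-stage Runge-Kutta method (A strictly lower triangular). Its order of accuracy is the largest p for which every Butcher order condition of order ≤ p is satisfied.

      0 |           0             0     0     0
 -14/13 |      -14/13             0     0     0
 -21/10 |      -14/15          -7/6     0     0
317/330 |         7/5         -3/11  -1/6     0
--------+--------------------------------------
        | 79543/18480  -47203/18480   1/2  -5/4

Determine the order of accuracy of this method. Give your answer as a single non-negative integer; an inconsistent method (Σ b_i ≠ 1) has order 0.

2

b = (79543/18480, -47203/18480, 1/2, -5/4)
c = (0, -14/13, -21/10, 317/330)
Ac = (0, 0, 49/39, 1841/2860)
Σ b_i: 79543/18480·1 + (-47203/18480)·1 + 1/2·1 + (-5/4)·1 = 1 ✓
b·c: (-47203/18480)·(-14/13) + 1/2·(-21/10) + (-5/4)·317/330 = 1/2 ✓
b·c²: (-47203/18480)·196/169 + 1/2·441/100 + (-5/4)·100489/108900 = -10820531/5662800 ≠ 1/3 ⇒ order 2.
b·Ac: 1/2·49/39 + (-5/4)·1841/2860 = -1211/6864 ≠ 1/6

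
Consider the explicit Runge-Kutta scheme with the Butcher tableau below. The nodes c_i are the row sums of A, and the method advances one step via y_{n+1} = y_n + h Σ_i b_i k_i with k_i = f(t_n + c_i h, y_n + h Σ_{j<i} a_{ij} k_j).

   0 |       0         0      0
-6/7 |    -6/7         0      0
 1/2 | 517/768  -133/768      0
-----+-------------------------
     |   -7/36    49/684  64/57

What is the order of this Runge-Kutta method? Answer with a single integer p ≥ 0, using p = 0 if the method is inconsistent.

b = (-7/36, 49/684, 64/57)
c = (0, -6/7, 1/2)
Ac = (0, 0, 19/128)
Σ b_i: (-7/36)·1 + 49/684·1 + 64/57·1 = 1 ✓
b·c: 49/684·(-6/7) + 64/57·1/2 = 1/2 ✓
b·c²: 49/684·36/49 + 64/57·1/4 = 1/3 ✓
b·Ac: 64/57·19/128 = 1/6 ✓; 3 stages ⇒ order 3.

3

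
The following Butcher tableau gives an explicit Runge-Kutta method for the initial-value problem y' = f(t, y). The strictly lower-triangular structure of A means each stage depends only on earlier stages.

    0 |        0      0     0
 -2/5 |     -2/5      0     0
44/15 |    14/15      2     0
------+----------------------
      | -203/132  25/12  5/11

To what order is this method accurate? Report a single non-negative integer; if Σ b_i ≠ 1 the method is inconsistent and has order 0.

2

b = (-203/132, 25/12, 5/11)
c = (0, -2/5, 44/15)
Ac = (0, 0, -4/5)
Σ b_i: (-203/132)·1 + 25/12·1 + 5/11·1 = 1 ✓
b·c: 25/12·(-2/5) + 5/11·44/15 = 1/2 ✓
b·c²: 25/12·4/25 + 5/11·1936/225 = 191/45 ≠ 1/3 ⇒ order 2.
b·Ac: 5/11·(-4/5) = -4/11 ≠ 1/6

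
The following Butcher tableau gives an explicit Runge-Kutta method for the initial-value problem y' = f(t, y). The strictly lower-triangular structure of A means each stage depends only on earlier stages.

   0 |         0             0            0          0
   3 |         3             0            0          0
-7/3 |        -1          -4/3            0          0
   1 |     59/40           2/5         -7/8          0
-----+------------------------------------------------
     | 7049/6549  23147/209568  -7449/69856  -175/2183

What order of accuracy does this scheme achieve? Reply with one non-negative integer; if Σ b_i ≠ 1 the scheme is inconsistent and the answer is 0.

b = (7049/6549, 23147/209568, -7449/69856, -175/2183)
c = (0, 3, -7/3, 1)
Ac = (0, 0, -4, 389/120)
Σ b_i: 7049/6549·1 + 23147/209568·1 + (-7449/69856)·1 + (-175/2183)·1 = 1 ✓
b·c: 23147/209568·3 + (-7449/69856)·(-7/3) + (-175/2183)·1 = 1/2 ✓
b·c²: 23147/209568·9 + (-7449/69856)·49/9 + (-175/2183)·1 = 1/3 ✓
b·Ac: (-7449/69856)·(-4) + (-175/2183)·389/120 = 1/6 ✓
b·c³: 23147/209568·27 + (-7449/69856)·(-343/27) + (-175/2183)·1 = 167261/39294 ≠ 1/4 ⇒ order 3.
b·(c∘Ac): (-7449/69856)·28/3 + (-175/2183)·389/120 = -32879/26196 ≠ 1/8
b·Ac²: (-7449/69856)·(-12) + (-175/2183)·(-419/360) = 53947/39294 ≠ 1/12
b·A²c: (-175/2183)·7/2 = -1225/4366 ≠ 1/24

3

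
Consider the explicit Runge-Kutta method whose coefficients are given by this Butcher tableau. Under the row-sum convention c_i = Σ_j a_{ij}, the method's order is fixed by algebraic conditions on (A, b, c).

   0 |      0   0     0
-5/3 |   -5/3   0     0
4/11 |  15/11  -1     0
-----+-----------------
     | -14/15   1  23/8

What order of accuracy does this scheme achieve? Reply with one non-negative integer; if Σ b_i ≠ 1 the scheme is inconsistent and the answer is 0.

b = (-14/15, 1, 23/8)
c = (0, -5/3, 4/11)
Ac = (0, 0, 5/3)
Σ b_i: (-14/15)·1 + 1·1 + 23/8·1 = 353/120 ≠ 1 ⇒ order 0.

0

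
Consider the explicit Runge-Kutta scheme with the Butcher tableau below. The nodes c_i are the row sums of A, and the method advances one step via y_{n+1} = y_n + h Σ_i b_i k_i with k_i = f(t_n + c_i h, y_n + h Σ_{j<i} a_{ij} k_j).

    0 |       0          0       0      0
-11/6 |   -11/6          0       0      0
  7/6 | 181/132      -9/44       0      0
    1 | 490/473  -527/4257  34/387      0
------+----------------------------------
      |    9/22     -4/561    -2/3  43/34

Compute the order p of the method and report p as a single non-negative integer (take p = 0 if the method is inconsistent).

4

b = (9/22, -4/561, -2/3, 43/34)
c = (0, -11/6, 7/6, 1)
Ac = (0, 0, 3/8, 85/258)
Σ b_i: 9/22·1 + (-4/561)·1 + (-2/3)·1 + 43/34·1 = 1 ✓
b·c: (-4/561)·(-11/6) + (-2/3)·7/6 + 43/34·1 = 1/2 ✓
b·c²: (-4/561)·121/36 + (-2/3)·49/36 + 43/34·1 = 1/3 ✓
b·Ac: (-2/3)·3/8 + 43/34·85/258 = 1/6 ✓
b·c³: (-4/561)·(-1331/216) + (-2/3)·343/216 + 43/34·1 = 1/4 ✓
b·(c∘Ac): (-2/3)·7/16 + 43/34·85/258 = 1/8 ✓
b·Ac²: (-2/3)·(-11/16) + 43/34·(-51/172) = 1/12 ✓
b·A²c: 43/34·17/516 = 1/24 ✓; 4 stages ⇒ order 4.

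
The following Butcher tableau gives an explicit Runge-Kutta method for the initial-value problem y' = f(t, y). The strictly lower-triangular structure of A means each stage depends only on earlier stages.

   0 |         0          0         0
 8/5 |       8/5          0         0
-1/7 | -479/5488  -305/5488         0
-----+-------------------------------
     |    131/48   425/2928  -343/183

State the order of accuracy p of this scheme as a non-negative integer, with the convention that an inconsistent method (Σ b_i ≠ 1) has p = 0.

b = (131/48, 425/2928, -343/183)
c = (0, 8/5, -1/7)
Ac = (0, 0, -61/686)
Σ b_i: 131/48·1 + 425/2928·1 + (-343/183)·1 = 1 ✓
b·c: 425/2928·8/5 + (-343/183)·(-1/7) = 1/2 ✓
b·c²: 425/2928·64/25 + (-343/183)·1/49 = 1/3 ✓
b·Ac: (-343/183)·(-61/686) = 1/6 ✓; 3 stages ⇒ order 3.

3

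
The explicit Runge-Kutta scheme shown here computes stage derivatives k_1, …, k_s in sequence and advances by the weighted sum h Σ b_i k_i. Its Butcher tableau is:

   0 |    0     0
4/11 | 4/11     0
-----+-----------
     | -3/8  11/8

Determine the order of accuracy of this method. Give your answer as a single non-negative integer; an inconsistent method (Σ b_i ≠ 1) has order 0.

2

b = (-3/8, 11/8)
c = (0, 4/11)
Σ b_i: (-3/8)·1 + 11/8·1 = 1 ✓
b·c: 11/8·4/11 = 1/2 ✓; 2 stages ⇒ order 2.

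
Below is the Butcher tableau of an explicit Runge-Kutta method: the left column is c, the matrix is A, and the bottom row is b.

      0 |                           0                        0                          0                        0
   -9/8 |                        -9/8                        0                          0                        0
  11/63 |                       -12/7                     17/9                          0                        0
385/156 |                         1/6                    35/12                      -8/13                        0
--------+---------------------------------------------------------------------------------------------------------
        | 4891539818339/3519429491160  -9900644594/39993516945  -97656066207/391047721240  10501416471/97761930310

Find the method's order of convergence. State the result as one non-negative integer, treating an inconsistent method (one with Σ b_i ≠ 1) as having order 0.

b = (4891539818339/3519429491160, -9900644594/39993516945, -97656066207/391047721240, 10501416471/97761930310)
c = (0, -9/8, 11/63, 385/156)
Ac = (0, 0, -17/8, -88811/26208)
Σ b_i: 4891539818339/3519429491160·1 + (-9900644594/39993516945)·1 + (-97656066207/391047721240)·1 + 10501416471/97761930310·1 = 1 ✓
b·c: (-9900644594/39993516945)·(-9/8) + (-97656066207/391047721240)·11/63 + 10501416471/97761930310·385/156 = 1/2 ✓
b·c²: (-9900644594/39993516945)·81/64 + (-97656066207/391047721240)·121/3969 + 10501416471/97761930310·148225/24336 = 1/3 ✓
b·Ac: (-97656066207/391047721240)·(-17/8) + 10501416471/97761930310·(-88811/26208) = 1/6 ✓
b·c³: (-9900644594/39993516945)·(-729/512) + (-97656066207/391047721240)·1331/250047 + 10501416471/97761930310·57066625/3796416 = 122102708008915/62112598050048 ≠ 1/4 ⇒ order 3.
b·(c∘Ac): (-97656066207/391047721240)·(-187/504) + 10501416471/97761930310·(-4884605/584064) = -8248987010047/10238340337920 ≠ 1/8
b·Ac²: (-97656066207/391047721240)·153/64 + 10501416471/97761930310·48511357/13208832 = -544231443403/2687564338704 ≠ 1/12
b·A²c: 10501416471/97761930310·17/13 = 13732621539/97761930310 ≠ 1/24

3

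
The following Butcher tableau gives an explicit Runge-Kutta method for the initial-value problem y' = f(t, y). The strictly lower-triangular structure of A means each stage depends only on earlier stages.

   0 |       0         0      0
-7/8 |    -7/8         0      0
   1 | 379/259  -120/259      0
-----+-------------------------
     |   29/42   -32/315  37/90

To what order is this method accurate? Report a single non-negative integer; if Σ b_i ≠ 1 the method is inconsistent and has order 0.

b = (29/42, -32/315, 37/90)
c = (0, -7/8, 1)
Ac = (0, 0, 15/37)
Σ b_i: 29/42·1 + (-32/315)·1 + 37/90·1 = 1 ✓
b·c: (-32/315)·(-7/8) + 37/90·1 = 1/2 ✓
b·c²: (-32/315)·49/64 + 37/90·1 = 1/3 ✓
b·Ac: 37/90·15/37 = 1/6 ✓; 3 stages ⇒ order 3.

3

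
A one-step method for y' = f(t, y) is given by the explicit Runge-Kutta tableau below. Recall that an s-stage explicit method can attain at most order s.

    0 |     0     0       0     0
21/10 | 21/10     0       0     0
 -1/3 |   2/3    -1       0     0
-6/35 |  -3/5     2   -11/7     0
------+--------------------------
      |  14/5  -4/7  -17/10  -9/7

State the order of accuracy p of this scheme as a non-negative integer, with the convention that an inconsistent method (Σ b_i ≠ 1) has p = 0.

0

b = (14/5, -4/7, -17/10, -9/7)
c = (0, 21/10, -1/3, -6/35)
Ac = (0, 0, -21/10, 496/105)
Σ b_i: 14/5·1 + (-4/7)·1 + (-17/10)·1 + (-9/7)·1 = -53/70 ≠ 1 ⇒ order 0.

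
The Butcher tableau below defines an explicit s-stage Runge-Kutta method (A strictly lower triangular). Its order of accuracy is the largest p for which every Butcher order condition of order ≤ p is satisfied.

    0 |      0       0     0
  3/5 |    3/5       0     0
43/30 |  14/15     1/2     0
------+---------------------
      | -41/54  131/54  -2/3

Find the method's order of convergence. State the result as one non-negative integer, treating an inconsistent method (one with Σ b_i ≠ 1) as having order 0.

2

b = (-41/54, 131/54, -2/3)
c = (0, 3/5, 43/30)
Ac = (0, 0, 3/10)
Σ b_i: (-41/54)·1 + 131/54·1 + (-2/3)·1 = 1 ✓
b·c: 131/54·3/5 + (-2/3)·43/30 = 1/2 ✓
b·c²: 131/54·9/25 + (-2/3)·1849/900 = -67/135 ≠ 1/3 ⇒ order 2.
b·Ac: (-2/3)·3/10 = -1/5 ≠ 1/6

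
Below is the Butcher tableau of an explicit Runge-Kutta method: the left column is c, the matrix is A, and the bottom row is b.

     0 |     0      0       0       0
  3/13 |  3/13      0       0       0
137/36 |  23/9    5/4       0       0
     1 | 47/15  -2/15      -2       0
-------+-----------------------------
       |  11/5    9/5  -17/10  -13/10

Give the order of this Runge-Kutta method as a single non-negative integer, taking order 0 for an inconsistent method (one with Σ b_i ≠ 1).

b = (11/5, 9/5, -17/10, -13/10)
c = (0, 3/13, 137/36, 1)
Ac = (0, 0, 15/52, -8941/1170)
Σ b_i: 11/5·1 + 9/5·1 + (-17/10)·1 + (-13/10)·1 = 1 ✓
b·c: 9/5·3/13 + (-17/10)·137/36 + (-13/10)·1 = -34417/4680 ≠ 1/2 ⇒ order 1.

1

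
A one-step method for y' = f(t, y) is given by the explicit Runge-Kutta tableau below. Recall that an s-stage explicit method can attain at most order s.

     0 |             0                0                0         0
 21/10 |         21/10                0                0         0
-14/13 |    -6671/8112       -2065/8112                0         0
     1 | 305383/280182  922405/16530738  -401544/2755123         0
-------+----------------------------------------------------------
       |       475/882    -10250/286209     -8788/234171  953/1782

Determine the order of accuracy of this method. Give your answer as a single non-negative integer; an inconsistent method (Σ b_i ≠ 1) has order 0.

b = (475/882, -10250/286209, -8788/234171, 953/1782)
c = (0, 21/10, -14/13, 1)
Ac = (0, 0, -2891/5408, 1045/3812)
Σ b_i: 475/882·1 + (-10250/286209)·1 + (-8788/234171)·1 + 953/1782·1 = 1 ✓
b·c: (-10250/286209)·21/10 + (-8788/234171)·(-14/13) + 953/1782·1 = 1/2 ✓
b·c²: (-10250/286209)·441/100 + (-8788/234171)·196/169 + 953/1782·1 = 1/3 ✓
b·Ac: (-8788/234171)·(-2891/5408) + 953/1782·1045/3812 = 1/6 ✓
b·c³: (-10250/286209)·9261/1000 + (-8788/234171)·(-2744/2197) + 953/1782·1 = 1/4 ✓
b·(c∘Ac): (-8788/234171)·20237/35152 + 953/1782·1045/3812 = 1/8 ✓
b·Ac²: (-8788/234171)·(-60711/54080) + 953/1782·2937/38120 = 1/12 ✓
b·A²c: 953/1782·297/3812 = 1/24 ✓; 4 stages ⇒ order 4.

4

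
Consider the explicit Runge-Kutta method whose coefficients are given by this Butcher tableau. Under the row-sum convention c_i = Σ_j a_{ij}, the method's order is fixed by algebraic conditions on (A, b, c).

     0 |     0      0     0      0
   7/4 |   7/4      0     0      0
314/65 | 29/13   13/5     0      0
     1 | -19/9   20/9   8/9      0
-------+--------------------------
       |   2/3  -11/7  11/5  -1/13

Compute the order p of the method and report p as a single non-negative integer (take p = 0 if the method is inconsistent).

0

b = (2/3, -11/7, 11/5, -1/13)
c = (0, 7/4, 314/65, 1)
Ac = (0, 0, 91/20, 4787/585)
Σ b_i: 2/3·1 + (-11/7)·1 + 11/5·1 + (-1/13)·1 = 1663/1365 ≠ 1 ⇒ order 0.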